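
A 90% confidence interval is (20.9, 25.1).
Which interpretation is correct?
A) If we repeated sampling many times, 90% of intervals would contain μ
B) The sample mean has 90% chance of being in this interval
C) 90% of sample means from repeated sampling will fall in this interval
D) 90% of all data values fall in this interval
A

A) Correct — this is the frequentist long-run coverage interpretation.
B) Wrong — x̄ is observed and sits in the interval by construction.
C) Wrong — coverage applies to intervals containing μ, not to future x̄ values.
D) Wrong — a CI is about the parameter μ, not individual data values.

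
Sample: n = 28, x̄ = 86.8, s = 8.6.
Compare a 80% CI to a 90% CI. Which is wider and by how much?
90% CI is wider by 1.27

df = 27
80% CI: t* = 1.314, (84.66, 88.94), width = 2 · t* · s/√n = 4.27
90% CI: t* = 1.703, (84.03, 89.57), width = 2 · t* · s/√n = 5.54

The 90% CI is wider by 5.54 - 4.27 = 1.27.
Higher confidence requires a wider interval.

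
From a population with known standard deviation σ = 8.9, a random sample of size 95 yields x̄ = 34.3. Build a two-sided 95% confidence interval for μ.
(32.51, 36.09)

z-interval (σ known):
z* = 1.960 for 95% confidence

Margin of error = z* · σ/√n = 1.960 · 8.9/√95 = 1.79

CI: (34.3 - 1.79, 34.3 + 1.79) = (32.51, 36.09)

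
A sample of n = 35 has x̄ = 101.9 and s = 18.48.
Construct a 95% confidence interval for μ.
(95.55, 108.25)

t-interval (σ unknown):
df = n - 1 = 34
t* = 2.032 for 95% confidence

Margin of error = t* · s/√n = 2.032 · 18.48/√35 = 6.35

CI: (95.55, 108.25)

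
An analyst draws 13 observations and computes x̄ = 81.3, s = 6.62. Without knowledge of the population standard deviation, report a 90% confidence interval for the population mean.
(78.03, 84.57)

t-interval (σ unknown):
df = n - 1 = 12
t* = 1.782 for 90% confidence

Margin of error = t* · s/√n = 1.782 · 6.62/√13 = 3.27

CI: (78.03, 84.57)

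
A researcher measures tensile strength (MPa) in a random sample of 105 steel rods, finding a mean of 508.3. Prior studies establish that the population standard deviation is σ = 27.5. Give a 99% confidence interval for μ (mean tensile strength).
(501.39, 515.21)

z-interval (σ known):
z* = 2.576 for 99% confidence

Margin of error = z* · σ/√n = 2.576 · 27.5/√105 = 6.91

CI: (508.3 - 6.91, 508.3 + 6.91) = (501.39, 515.21)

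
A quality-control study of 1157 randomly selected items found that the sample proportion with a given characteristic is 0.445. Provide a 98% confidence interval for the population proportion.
(0.411, 0.479)

Proportion CI:
SE = √(p̂(1-p̂)/n) = √(0.445 · 0.555 / 1157) = 0.01461

z* = 2.326
Margin = z* · SE = 2.326 · 0.01461 = 0.0340

CI: 0.445 ± 0.0340 = (0.411, 0.479)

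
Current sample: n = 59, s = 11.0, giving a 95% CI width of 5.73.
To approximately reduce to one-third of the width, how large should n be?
n ≈ 531

CI width ∝ 1/√n
To reduce width by factor 3, need √n to grow by 3 → need 3² = 9 times as many samples.

Current: n = 59, width = 5.73
New: n = 531, width ≈ 1.88

Width reduced by factor of 5.73/1.88 = 3.05.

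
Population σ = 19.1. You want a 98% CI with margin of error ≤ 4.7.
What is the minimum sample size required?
n ≥ 90

For margin E ≤ 4.7:
n ≥ (z* · σ / E)²
n ≥ (2.326 · 19.1 / 4.7)²
n ≥ 89.35

Minimum n = 90 (rounding up)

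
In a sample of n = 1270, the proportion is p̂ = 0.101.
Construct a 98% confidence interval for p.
(0.081, 0.121)

Proportion CI:
SE = √(p̂(1-p̂)/n) = √(0.101 · 0.899 / 1270) = 0.00846

z* = 2.326
Margin = z* · SE = 2.326 · 0.00846 = 0.0197

CI: 0.101 ± 0.0197 = (0.081, 0.121)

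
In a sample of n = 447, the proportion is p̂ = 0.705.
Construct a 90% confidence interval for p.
(0.670, 0.740)

Proportion CI:
SE = √(p̂(1-p̂)/n) = √(0.705 · 0.295 / 447) = 0.02157

z* = 1.645
Margin = z* · SE = 1.645 · 0.02157 = 0.0355

CI: 0.705 ± 0.0355 = (0.670, 0.740)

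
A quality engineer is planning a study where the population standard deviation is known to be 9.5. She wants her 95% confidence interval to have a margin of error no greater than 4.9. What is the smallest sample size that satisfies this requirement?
n ≥ 15

For margin E ≤ 4.9:
n ≥ (z* · σ / E)²
n ≥ (1.960 · 9.5 / 4.9)²
n ≥ 14.44

Minimum n = 15 (rounding up)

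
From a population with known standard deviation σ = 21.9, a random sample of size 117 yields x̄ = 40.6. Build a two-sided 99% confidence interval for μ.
(35.38, 45.82)

z-interval (σ known):
z* = 2.576 for 99% confidence

Margin of error = z* · σ/√n = 2.576 · 21.9/√117 = 5.22

CI: (40.6 - 5.22, 40.6 + 5.22) = (35.38, 45.82)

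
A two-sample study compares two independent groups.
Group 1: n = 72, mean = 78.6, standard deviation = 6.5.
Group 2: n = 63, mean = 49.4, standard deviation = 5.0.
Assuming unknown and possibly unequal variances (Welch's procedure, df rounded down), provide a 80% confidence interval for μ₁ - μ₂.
(27.92, 30.48)

Difference: x̄₁ - x̄₂ = 29.20
SE = √(s₁²/n₁ + s₂²/n₂) = √(6.5²/72 + 5.0²/63) = 0.9918
df = 130.93 → 130 (Welch–Satterthwaite, rounded down)
t* = 1.288

CI: 29.20 ± 1.288 · 0.9918 = 29.20 ± 1.28 = (27.92, 30.48)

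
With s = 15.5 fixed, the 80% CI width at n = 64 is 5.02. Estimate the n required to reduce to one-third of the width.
n ≈ 576

CI width ∝ 1/√n
To reduce width by factor 3, need √n to grow by 3 → need 3² = 9 times as many samples.

Current: n = 64, width = 5.02
New: n = 576, width ≈ 1.66

Width reduced by factor of 5.02/1.66 = 3.02.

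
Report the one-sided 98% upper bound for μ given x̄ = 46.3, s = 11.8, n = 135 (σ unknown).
μ ≤ 48.41

Upper bound (one-sided):
t* = 2.074 (one-sided for 98%)
Upper bound = x̄ + t* · s/√n = 46.3 + 2.074 · 11.8/√135 = 48.41

We are 98% confident that μ ≤ 48.41.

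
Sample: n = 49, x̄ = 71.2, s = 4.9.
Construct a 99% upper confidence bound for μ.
μ ≤ 72.88

Upper bound (one-sided):
t* = 2.407 (one-sided for 99%)
Upper bound = x̄ + t* · s/√n = 71.2 + 2.407 · 4.9/√49 = 72.88

We are 99% confident that μ ≤ 72.88.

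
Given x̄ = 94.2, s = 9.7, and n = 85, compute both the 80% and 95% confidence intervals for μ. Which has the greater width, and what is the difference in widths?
95% CI is wider by 1.47

df = 84
80% CI: t* = 1.292, (92.84, 95.56), width = 2 · t* · s/√n = 2.72
95% CI: t* = 1.989, (92.11, 96.29), width = 2 · t* · s/√n = 4.19

The 95% CI is wider by 4.19 - 2.72 = 1.47.
Higher confidence requires a wider interval.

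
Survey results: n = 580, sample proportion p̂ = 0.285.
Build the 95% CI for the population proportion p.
(0.248, 0.322)

Proportion CI:
SE = √(p̂(1-p̂)/n) = √(0.285 · 0.715 / 580) = 0.01874

z* = 1.960
Margin = z* · SE = 1.960 · 0.01874 = 0.0367

CI: 0.285 ± 0.0367 = (0.248, 0.322)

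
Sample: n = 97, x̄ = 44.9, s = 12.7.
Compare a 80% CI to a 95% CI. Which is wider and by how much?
95% CI is wider by 1.79

df = 96
80% CI: t* = 1.290, (43.24, 46.56), width = 2 · t* · s/√n = 3.33
95% CI: t* = 1.985, (42.34, 47.46), width = 2 · t* · s/√n = 5.12

The 95% CI is wider by 5.12 - 3.33 = 1.79.
Higher confidence requires a wider interval.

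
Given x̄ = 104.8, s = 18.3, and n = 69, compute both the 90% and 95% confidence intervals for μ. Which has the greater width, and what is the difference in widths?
95% CI is wider by 1.44

df = 68
90% CI: t* = 1.668, (101.13, 108.47), width = 2 · t* · s/√n = 7.35
95% CI: t* = 1.995, (100.40, 109.20), width = 2 · t* · s/√n = 8.79

The 95% CI is wider by 8.79 - 7.35 = 1.44.
Higher confidence requires a wider interval.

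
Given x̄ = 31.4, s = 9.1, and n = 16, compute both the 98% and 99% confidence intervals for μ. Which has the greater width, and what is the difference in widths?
99% CI is wider by 1.57

df = 15
98% CI: t* = 2.602, (25.48, 37.32), width = 2 · t* · s/√n = 11.84
99% CI: t* = 2.947, (24.70, 38.10), width = 2 · t* · s/√n = 13.41

The 99% CI is wider by 13.41 - 11.84 = 1.57.
Higher confidence requires a wider interval.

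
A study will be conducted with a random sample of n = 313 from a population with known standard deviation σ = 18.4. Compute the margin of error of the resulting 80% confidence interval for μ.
Margin of error = 1.33

Margin of error = z* · σ/√n
= 1.282 · 18.4/√313
= 1.282 · 18.4/17.6918
= 1.33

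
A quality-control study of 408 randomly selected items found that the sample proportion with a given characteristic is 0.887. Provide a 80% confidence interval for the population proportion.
(0.867, 0.907)

Proportion CI:
SE = √(p̂(1-p̂)/n) = √(0.887 · 0.113 / 408) = 0.01567

z* = 1.282
Margin = z* · SE = 1.282 · 0.01567 = 0.0201

CI: 0.887 ± 0.0201 = (0.867, 0.907)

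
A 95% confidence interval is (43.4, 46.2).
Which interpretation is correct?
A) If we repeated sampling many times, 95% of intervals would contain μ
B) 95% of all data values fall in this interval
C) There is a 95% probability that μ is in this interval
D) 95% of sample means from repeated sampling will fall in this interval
A

A) Correct — this is the frequentist long-run coverage interpretation.
B) Wrong — a CI is about the parameter μ, not individual data values.
C) Wrong — μ is fixed; the randomness lives in the interval, not in μ.
D) Wrong — coverage applies to intervals containing μ, not to future x̄ values.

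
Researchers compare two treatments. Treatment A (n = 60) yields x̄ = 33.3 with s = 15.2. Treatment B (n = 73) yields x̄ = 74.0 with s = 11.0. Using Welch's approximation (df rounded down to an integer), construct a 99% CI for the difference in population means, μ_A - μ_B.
(-46.86, -34.54)

Difference: x̄₁ - x̄₂ = -40.70
SE = √(s₁²/n₁ + s₂²/n₂) = √(15.2²/60 + 11.0²/73) = 2.3470
df = 104.81 → 104 (Welch–Satterthwaite, rounded down)
t* = 2.624

CI: -40.70 ± 2.624 · 2.3470 = -40.70 ± 6.16 = (-46.86, -34.54)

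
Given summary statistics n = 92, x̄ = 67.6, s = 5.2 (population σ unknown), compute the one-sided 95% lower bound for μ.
μ ≥ 66.70

Lower bound (one-sided):
t* = 1.662 (one-sided for 95%)
Lower bound = x̄ - t* · s/√n = 67.6 - 1.662 · 5.2/√92 = 66.70

We are 95% confident that μ ≥ 66.70.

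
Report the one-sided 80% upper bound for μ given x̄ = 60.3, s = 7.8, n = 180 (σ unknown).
μ ≤ 60.79

Upper bound (one-sided):
t* = 0.844 (one-sided for 80%)
Upper bound = x̄ + t* · s/√n = 60.3 + 0.844 · 7.8/√180 = 60.79

We are 80% confident that μ ≤ 60.79.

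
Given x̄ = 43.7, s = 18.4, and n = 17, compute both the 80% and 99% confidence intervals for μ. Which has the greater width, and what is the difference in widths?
99% CI is wider by 14.14

df = 16
80% CI: t* = 1.337, (37.73, 49.67), width = 2 · t* · s/√n = 11.93
99% CI: t* = 2.921, (30.66, 56.74), width = 2 · t* · s/√n = 26.07

The 99% CI is wider by 26.07 - 11.93 = 14.14.
Higher confidence requires a wider interval.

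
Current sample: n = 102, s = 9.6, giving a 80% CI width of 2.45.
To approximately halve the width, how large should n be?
n ≈ 408

CI width ∝ 1/√n
To reduce width by factor 2, need √n to grow by 2 → need 2² = 4 times as many samples.

Current: n = 102, width = 2.45
New: n = 408, width ≈ 1.22

Width reduced by factor of 2.45/1.22 = 2.01.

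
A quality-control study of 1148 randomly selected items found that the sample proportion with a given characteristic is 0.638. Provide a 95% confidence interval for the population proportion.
(0.610, 0.666)

Proportion CI:
SE = √(p̂(1-p̂)/n) = √(0.638 · 0.362 / 1148) = 0.01418

z* = 1.960
Margin = z* · SE = 1.960 · 0.01418 = 0.0278

CI: 0.638 ± 0.0278 = (0.610, 0.666)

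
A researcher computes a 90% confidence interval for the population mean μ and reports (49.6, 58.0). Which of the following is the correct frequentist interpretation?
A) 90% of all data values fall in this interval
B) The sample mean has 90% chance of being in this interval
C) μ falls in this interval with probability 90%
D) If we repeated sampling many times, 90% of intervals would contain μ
D

A) Wrong — a CI is about the parameter μ, not individual data values.
B) Wrong — x̄ is observed and sits in the interval by construction.
C) Wrong — μ is fixed; the randomness lives in the interval, not in μ.
D) Correct — this is the frequentist long-run coverage interpretation.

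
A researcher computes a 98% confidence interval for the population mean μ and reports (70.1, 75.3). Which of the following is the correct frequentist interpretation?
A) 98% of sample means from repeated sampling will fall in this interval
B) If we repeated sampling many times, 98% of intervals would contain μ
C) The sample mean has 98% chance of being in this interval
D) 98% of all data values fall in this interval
B

A) Wrong — coverage applies to intervals containing μ, not to future x̄ values.
B) Correct — this is the frequentist long-run coverage interpretation.
C) Wrong — x̄ is observed and sits in the interval by construction.
D) Wrong — a CI is about the parameter μ, not individual data values.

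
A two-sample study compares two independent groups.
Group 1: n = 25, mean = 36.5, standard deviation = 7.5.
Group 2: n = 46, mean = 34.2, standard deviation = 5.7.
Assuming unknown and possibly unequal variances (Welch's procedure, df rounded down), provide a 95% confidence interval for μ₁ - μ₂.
(-1.18, 5.78)

Difference: x̄₁ - x̄₂ = 2.30
SE = √(s₁²/n₁ + s₂²/n₂) = √(7.5²/25 + 5.7²/46) = 1.7194
df = 39.36 → 39 (Welch–Satterthwaite, rounded down)
t* = 2.023

CI: 2.30 ± 2.023 · 1.7194 = 2.30 ± 3.48 = (-1.18, 5.78)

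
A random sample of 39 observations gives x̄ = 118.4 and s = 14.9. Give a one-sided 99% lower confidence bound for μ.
μ ≥ 112.60

Lower bound (one-sided):
t* = 2.429 (one-sided for 99%)
Lower bound = x̄ - t* · s/√n = 118.4 - 2.429 · 14.9/√39 = 112.60

We are 99% confident that μ ≥ 112.60.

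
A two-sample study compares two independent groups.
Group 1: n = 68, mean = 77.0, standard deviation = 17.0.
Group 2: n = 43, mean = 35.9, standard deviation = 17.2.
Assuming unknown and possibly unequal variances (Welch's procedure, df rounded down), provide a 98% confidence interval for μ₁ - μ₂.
(33.20, 49.00)

Difference: x̄₁ - x̄₂ = 41.10
SE = √(s₁²/n₁ + s₂²/n₂) = √(17.0²/68 + 17.2²/43) = 3.3362
df = 88.70 → 88 (Welch–Satterthwaite, rounded down)
t* = 2.369

CI: 41.10 ± 2.369 · 3.3362 = 41.10 ± 7.90 = (33.20, 49.00)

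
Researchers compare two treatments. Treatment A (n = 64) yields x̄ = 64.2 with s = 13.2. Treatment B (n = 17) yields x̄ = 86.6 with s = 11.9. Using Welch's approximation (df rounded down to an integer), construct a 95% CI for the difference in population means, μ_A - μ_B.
(-29.22, -15.58)

Difference: x̄₁ - x̄₂ = -22.40
SE = √(s₁²/n₁ + s₂²/n₂) = √(13.2²/64 + 11.9²/17) = 3.3245
df = 27.42 → 27 (Welch–Satterthwaite, rounded down)
t* = 2.052

CI: -22.40 ± 2.052 · 3.3245 = -22.40 ± 6.82 = (-29.22, -15.58)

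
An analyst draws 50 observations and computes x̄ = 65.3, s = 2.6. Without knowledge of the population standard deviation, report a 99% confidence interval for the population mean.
(64.31, 66.29)

t-interval (σ unknown):
df = n - 1 = 49
t* = 2.680 for 99% confidence

Margin of error = t* · s/√n = 2.680 · 2.6/√50 = 0.99

CI: (64.31, 66.29)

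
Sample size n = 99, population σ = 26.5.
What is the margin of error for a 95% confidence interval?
Margin of error = 5.22

Margin of error = z* · σ/√n
= 1.960 · 26.5/√99
= 1.960 · 26.5/9.9499
= 5.22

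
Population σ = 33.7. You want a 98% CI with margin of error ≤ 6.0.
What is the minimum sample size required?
n ≥ 171

For margin E ≤ 6.0:
n ≥ (z* · σ / E)²
n ≥ (2.326 · 33.7 / 6.0)²
n ≥ 170.68

Minimum n = 171 (rounding up)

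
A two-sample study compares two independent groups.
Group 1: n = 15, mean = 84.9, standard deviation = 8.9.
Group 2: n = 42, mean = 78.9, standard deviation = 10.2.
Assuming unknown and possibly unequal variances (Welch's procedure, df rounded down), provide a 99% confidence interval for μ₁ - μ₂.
(-1.70, 13.70)

Difference: x̄₁ - x̄₂ = 6.00
SE = √(s₁²/n₁ + s₂²/n₂) = √(8.9²/15 + 10.2²/42) = 2.7853
df = 28.10 → 28 (Welch–Satterthwaite, rounded down)
t* = 2.763

CI: 6.00 ± 2.763 · 2.7853 = 6.00 ± 7.70 = (-1.70, 13.70)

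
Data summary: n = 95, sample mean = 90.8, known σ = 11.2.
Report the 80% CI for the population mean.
(89.33, 92.27)

z-interval (σ known):
z* = 1.282 for 80% confidence

Margin of error = z* · σ/√n = 1.282 · 11.2/√95 = 1.47

CI: (90.8 - 1.47, 90.8 + 1.47) = (89.33, 92.27)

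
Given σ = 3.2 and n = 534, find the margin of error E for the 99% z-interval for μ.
Margin of error = 0.36

Margin of error = z* · σ/√n
= 2.576 · 3.2/√534
= 2.576 · 3.2/23.1084
= 0.36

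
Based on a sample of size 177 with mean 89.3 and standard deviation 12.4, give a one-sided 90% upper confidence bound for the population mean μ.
μ ≤ 90.50

Upper bound (one-sided):
t* = 1.286 (one-sided for 90%)
Upper bound = x̄ + t* · s/√n = 89.3 + 1.286 · 12.4/√177 = 90.50

We are 90% confident that μ ≤ 90.50.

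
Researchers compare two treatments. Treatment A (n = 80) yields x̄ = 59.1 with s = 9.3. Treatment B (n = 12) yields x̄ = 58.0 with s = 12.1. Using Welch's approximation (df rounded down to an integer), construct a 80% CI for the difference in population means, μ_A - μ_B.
(-3.82, 6.02)

Difference: x̄₁ - x̄₂ = 1.10
SE = √(s₁²/n₁ + s₂²/n₂) = √(9.3²/80 + 12.1²/12) = 3.6444
df = 13.02 → 13 (Welch–Satterthwaite, rounded down)
t* = 1.350

CI: 1.10 ± 1.350 · 3.6444 = 1.10 ± 4.92 = (-3.82, 6.02)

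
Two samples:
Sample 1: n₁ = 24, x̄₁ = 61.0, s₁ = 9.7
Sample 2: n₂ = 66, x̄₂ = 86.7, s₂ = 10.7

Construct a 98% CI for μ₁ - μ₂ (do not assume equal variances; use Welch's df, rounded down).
(-31.44, -19.96)

Difference: x̄₁ - x̄₂ = -25.70
SE = √(s₁²/n₁ + s₂²/n₂) = √(9.7²/24 + 10.7²/66) = 2.3780
df = 44.76 → 44 (Welch–Satterthwaite, rounded down)
t* = 2.414

CI: -25.70 ± 2.414 · 2.3780 = -25.70 ± 5.74 = (-31.44, -19.96)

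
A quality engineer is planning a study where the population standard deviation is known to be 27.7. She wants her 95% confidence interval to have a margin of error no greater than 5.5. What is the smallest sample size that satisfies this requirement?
n ≥ 98

For margin E ≤ 5.5:
n ≥ (z* · σ / E)²
n ≥ (1.960 · 27.7 / 5.5)²
n ≥ 97.44

Minimum n = 98 (rounding up)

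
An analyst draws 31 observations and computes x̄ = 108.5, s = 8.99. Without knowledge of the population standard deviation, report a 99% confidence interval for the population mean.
(104.06, 112.94)

t-interval (σ unknown):
df = n - 1 = 30
t* = 2.750 for 99% confidence

Margin of error = t* · s/√n = 2.750 · 8.99/√31 = 4.44

CI: (104.06, 112.94)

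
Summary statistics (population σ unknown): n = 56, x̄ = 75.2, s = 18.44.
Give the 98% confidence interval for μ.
(69.30, 81.10)

t-interval (σ unknown):
df = n - 1 = 55
t* = 2.396 for 98% confidence

Margin of error = t* · s/√n = 2.396 · 18.44/√56 = 5.90

CI: (69.30, 81.10)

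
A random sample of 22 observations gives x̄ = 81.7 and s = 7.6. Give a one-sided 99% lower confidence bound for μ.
μ ≥ 77.62

Lower bound (one-sided):
t* = 2.518 (one-sided for 99%)
Lower bound = x̄ - t* · s/√n = 81.7 - 2.518 · 7.6/√22 = 77.62

We are 99% confident that μ ≥ 77.62.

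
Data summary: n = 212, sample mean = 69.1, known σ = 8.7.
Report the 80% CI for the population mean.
(68.33, 69.87)

z-interval (σ known):
z* = 1.282 for 80% confidence

Margin of error = z* · σ/√n = 1.282 · 8.7/√212 = 0.77

CI: (69.1 - 0.77, 69.1 + 0.77) = (68.33, 69.87)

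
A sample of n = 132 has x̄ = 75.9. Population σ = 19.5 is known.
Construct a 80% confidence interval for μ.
(73.72, 78.08)

z-interval (σ known):
z* = 1.282 for 80% confidence

Margin of error = z* · σ/√n = 1.282 · 19.5/√132 = 2.18

CI: (75.9 - 2.18, 75.9 + 2.18) = (73.72, 78.08)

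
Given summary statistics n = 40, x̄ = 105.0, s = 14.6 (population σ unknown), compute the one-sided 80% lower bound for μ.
μ ≥ 103.04

Lower bound (one-sided):
t* = 0.851 (one-sided for 80%)
Lower bound = x̄ - t* · s/√n = 105.0 - 0.851 · 14.6/√40 = 103.04

We are 80% confident that μ ≥ 103.04.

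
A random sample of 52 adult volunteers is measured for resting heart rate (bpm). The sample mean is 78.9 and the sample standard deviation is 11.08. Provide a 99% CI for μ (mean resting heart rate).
(74.79, 83.01)

t-interval (σ unknown):
df = n - 1 = 51
t* = 2.676 for 99% confidence

Margin of error = t* · s/√n = 2.676 · 11.08/√52 = 4.11

CI: (74.79, 83.01)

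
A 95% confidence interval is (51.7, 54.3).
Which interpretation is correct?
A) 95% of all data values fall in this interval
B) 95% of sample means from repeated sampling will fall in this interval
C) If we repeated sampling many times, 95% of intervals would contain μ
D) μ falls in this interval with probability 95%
C

A) Wrong — a CI is about the parameter μ, not individual data values.
B) Wrong — coverage applies to intervals containing μ, not to future x̄ values.
C) Correct — this is the frequentist long-run coverage interpretation.
D) Wrong — μ is fixed; the randomness lives in the interval, not in μ.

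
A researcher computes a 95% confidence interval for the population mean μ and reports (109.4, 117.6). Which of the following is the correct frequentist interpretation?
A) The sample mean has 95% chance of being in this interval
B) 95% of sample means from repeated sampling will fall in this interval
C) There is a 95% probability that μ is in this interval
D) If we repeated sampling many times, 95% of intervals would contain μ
D

A) Wrong — x̄ is observed and sits in the interval by construction.
B) Wrong — coverage applies to intervals containing μ, not to future x̄ values.
C) Wrong — μ is fixed; the randomness lives in the interval, not in μ.
D) Correct — this is the frequentist long-run coverage interpretation.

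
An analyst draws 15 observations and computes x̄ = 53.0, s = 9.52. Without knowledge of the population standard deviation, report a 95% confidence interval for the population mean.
(47.73, 58.27)

t-interval (σ unknown):
df = n - 1 = 14
t* = 2.145 for 95% confidence

Margin of error = t* · s/√n = 2.145 · 9.52/√15 = 5.27

CI: (47.73, 58.27)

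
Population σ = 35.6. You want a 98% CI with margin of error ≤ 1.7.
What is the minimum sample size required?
n ≥ 2373

For margin E ≤ 1.7:
n ≥ (z* · σ / E)²
n ≥ (2.326 · 35.6 / 1.7)²
n ≥ 2372.58

Minimum n = 2373 (rounding up)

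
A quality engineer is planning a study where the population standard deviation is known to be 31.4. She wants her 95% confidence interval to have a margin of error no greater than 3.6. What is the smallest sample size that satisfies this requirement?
n ≥ 293

For margin E ≤ 3.6:
n ≥ (z* · σ / E)²
n ≥ (1.960 · 31.4 / 3.6)²
n ≥ 292.26

Minimum n = 293 (rounding up)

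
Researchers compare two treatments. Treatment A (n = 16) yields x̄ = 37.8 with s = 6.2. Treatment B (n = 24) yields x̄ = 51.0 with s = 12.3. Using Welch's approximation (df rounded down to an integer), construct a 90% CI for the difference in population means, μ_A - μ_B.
(-18.19, -8.21)

Difference: x̄₁ - x̄₂ = -13.20
SE = √(s₁²/n₁ + s₂²/n₂) = √(6.2²/16 + 12.3²/24) = 2.9506
df = 35.88 → 35 (Welch–Satterthwaite, rounded down)
t* = 1.690

CI: -13.20 ± 1.690 · 2.9506 = -13.20 ± 4.99 = (-18.19, -8.21)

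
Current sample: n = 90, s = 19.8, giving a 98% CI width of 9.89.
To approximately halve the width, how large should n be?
n ≈ 360

CI width ∝ 1/√n
To reduce width by factor 2, need √n to grow by 2 → need 2² = 4 times as many samples.

Current: n = 90, width = 9.89
New: n = 360, width ≈ 4.88

Width reduced by factor of 9.89/4.88 = 2.03.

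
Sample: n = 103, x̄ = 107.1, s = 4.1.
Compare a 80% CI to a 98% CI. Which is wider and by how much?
98% CI is wider by 0.87

df = 102
80% CI: t* = 1.290, (106.58, 107.62), width = 2 · t* · s/√n = 1.04
98% CI: t* = 2.363, (106.15, 108.05), width = 2 · t* · s/√n = 1.91

The 98% CI is wider by 1.91 - 1.04 = 0.87.
Higher confidence requires a wider interval.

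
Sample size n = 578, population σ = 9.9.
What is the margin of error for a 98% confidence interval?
Margin of error = 0.96

Margin of error = z* · σ/√n
= 2.326 · 9.9/√578
= 2.326 · 9.9/24.0416
= 0.96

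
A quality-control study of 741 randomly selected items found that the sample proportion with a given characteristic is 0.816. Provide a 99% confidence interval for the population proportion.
(0.779, 0.853)

Proportion CI:
SE = √(p̂(1-p̂)/n) = √(0.816 · 0.184 / 741) = 0.01423

z* = 2.576
Margin = z* · SE = 2.576 · 0.01423 = 0.0367

CI: 0.816 ± 0.0367 = (0.779, 0.853)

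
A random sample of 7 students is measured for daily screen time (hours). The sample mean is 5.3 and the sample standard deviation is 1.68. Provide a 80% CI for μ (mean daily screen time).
(4.39, 6.21)

t-interval (σ unknown):
df = n - 1 = 6
t* = 1.440 for 80% confidence

Margin of error = t* · s/√n = 1.440 · 1.68/√7 = 0.91

CI: (4.39, 6.21)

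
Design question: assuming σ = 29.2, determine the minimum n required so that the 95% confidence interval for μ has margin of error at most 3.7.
n ≥ 240

For margin E ≤ 3.7:
n ≥ (z* · σ / E)²
n ≥ (1.960 · 29.2 / 3.7)²
n ≥ 239.26

Minimum n = 240 (rounding up)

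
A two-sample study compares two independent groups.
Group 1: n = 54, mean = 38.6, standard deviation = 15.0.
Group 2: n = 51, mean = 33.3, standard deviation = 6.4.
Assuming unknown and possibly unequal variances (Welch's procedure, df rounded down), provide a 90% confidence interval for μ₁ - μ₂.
(1.59, 9.01)

Difference: x̄₁ - x̄₂ = 5.30
SE = √(s₁²/n₁ + s₂²/n₂) = √(15.0²/54 + 6.4²/51) = 2.2293
df = 72.54 → 72 (Welch–Satterthwaite, rounded down)
t* = 1.666

CI: 5.30 ± 1.666 · 2.2293 = 5.30 ± 3.71 = (1.59, 9.01)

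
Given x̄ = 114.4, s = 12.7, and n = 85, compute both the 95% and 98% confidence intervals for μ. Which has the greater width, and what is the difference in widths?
98% CI is wider by 1.05

df = 84
95% CI: t* = 1.989, (111.66, 117.14), width = 2 · t* · s/√n = 5.48
98% CI: t* = 2.372, (111.13, 117.67), width = 2 · t* · s/√n = 6.53

The 98% CI is wider by 6.53 - 5.48 = 1.05.
Higher confidence requires a wider interval.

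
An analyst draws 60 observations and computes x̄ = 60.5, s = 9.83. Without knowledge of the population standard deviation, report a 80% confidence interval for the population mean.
(58.86, 62.14)

t-interval (σ unknown):
df = n - 1 = 59
t* = 1.296 for 80% confidence

Margin of error = t* · s/√n = 1.296 · 9.83/√60 = 1.64

CI: (58.86, 62.14)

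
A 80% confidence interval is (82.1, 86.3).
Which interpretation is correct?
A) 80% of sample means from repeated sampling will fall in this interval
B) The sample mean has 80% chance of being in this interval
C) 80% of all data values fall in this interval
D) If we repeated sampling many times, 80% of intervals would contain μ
D

A) Wrong — coverage applies to intervals containing μ, not to future x̄ values.
B) Wrong — x̄ is observed and sits in the interval by construction.
C) Wrong — a CI is about the parameter μ, not individual data values.
D) Correct — this is the frequentist long-run coverage interpretation.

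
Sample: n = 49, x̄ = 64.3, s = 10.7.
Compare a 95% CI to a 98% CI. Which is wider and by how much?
98% CI is wider by 1.21

df = 48
95% CI: t* = 2.011, (61.23, 67.37), width = 2 · t* · s/√n = 6.15
98% CI: t* = 2.407, (60.62, 67.98), width = 2 · t* · s/√n = 7.36

The 98% CI is wider by 7.36 - 6.15 = 1.21.
Higher confidence requires a wider interval.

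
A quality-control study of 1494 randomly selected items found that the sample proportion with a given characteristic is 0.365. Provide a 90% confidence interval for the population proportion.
(0.345, 0.385)

Proportion CI:
SE = √(p̂(1-p̂)/n) = √(0.365 · 0.635 / 1494) = 0.01246

z* = 1.645
Margin = z* · SE = 1.645 · 0.01246 = 0.0205

CI: 0.365 ± 0.0205 = (0.345, 0.385)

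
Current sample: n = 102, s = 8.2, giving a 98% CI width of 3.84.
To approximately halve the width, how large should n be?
n ≈ 408

CI width ∝ 1/√n
To reduce width by factor 2, need √n to grow by 2 → need 2² = 4 times as many samples.

Current: n = 102, width = 3.84
New: n = 408, width ≈ 1.90

Width reduced by factor of 3.84/1.90 = 2.02.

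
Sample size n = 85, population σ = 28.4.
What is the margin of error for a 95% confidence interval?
Margin of error = 6.04

Margin of error = z* · σ/√n
= 1.960 · 28.4/√85
= 1.960 · 28.4/9.2195
= 6.04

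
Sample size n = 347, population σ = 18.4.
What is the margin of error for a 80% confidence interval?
Margin of error = 1.27

Margin of error = z* · σ/√n
= 1.282 · 18.4/√347
= 1.282 · 18.4/18.6279
= 1.27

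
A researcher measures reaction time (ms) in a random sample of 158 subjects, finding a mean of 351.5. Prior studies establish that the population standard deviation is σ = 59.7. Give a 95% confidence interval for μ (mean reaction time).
(342.19, 360.81)

z-interval (σ known):
z* = 1.960 for 95% confidence

Margin of error = z* · σ/√n = 1.960 · 59.7/√158 = 9.31

CI: (351.5 - 9.31, 351.5 + 9.31) = (342.19, 360.81)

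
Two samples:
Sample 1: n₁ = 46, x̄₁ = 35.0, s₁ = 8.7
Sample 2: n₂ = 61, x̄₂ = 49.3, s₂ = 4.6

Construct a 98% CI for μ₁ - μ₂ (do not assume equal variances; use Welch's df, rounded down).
(-17.67, -10.93)

Difference: x̄₁ - x̄₂ = -14.30
SE = √(s₁²/n₁ + s₂²/n₂) = √(8.7²/46 + 4.6²/61) = 1.4115
df = 63.85 → 63 (Welch–Satterthwaite, rounded down)
t* = 2.387

CI: -14.30 ± 2.387 · 1.4115 = -14.30 ± 3.37 = (-17.67, -10.93)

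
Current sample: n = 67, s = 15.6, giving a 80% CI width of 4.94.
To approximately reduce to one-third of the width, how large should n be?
n ≈ 603

CI width ∝ 1/√n
To reduce width by factor 3, need √n to grow by 3 → need 3² = 9 times as many samples.

Current: n = 67, width = 4.94
New: n = 603, width ≈ 1.63

Width reduced by factor of 4.94/1.63 = 3.03.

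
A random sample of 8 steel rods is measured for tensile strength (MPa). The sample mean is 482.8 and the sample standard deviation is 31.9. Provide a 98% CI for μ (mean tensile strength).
(448.99, 516.61)

t-interval (σ unknown):
df = n - 1 = 7
t* = 2.998 for 98% confidence

Margin of error = t* · s/√n = 2.998 · 31.9/√8 = 33.81

CI: (448.99, 516.61)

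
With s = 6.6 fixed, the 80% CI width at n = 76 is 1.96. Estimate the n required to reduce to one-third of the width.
n ≈ 684

CI width ∝ 1/√n
To reduce width by factor 3, need √n to grow by 3 → need 3² = 9 times as many samples.

Current: n = 76, width = 1.96
New: n = 684, width ≈ 0.65

Width reduced by factor of 1.96/0.65 = 3.02.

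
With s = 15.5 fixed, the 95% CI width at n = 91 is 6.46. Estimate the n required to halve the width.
n ≈ 364

CI width ∝ 1/√n
To reduce width by factor 2, need √n to grow by 2 → need 2² = 4 times as many samples.

Current: n = 91, width = 6.46
New: n = 364, width ≈ 3.20

Width reduced by factor of 6.46/3.20 = 2.02.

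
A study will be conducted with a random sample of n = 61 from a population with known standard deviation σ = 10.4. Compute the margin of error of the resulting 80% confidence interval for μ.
Margin of error = 1.71

Margin of error = z* · σ/√n
= 1.282 · 10.4/√61
= 1.282 · 10.4/7.8102
= 1.71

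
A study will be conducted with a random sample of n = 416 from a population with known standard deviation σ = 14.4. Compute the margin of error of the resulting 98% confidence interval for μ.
Margin of error = 1.64

Margin of error = z* · σ/√n
= 2.326 · 14.4/√416
= 2.326 · 14.4/20.3961
= 1.64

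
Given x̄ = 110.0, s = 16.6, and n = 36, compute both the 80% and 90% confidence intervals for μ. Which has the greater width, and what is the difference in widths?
90% CI is wider by 2.12

df = 35
80% CI: t* = 1.306, (106.39, 113.61), width = 2 · t* · s/√n = 7.23
90% CI: t* = 1.690, (105.32, 114.68), width = 2 · t* · s/√n = 9.35

The 90% CI is wider by 9.35 - 7.23 = 2.12.
Higher confidence requires a wider interval.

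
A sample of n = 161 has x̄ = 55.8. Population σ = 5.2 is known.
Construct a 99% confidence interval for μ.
(54.74, 56.86)

z-interval (σ known):
z* = 2.576 for 99% confidence

Margin of error = z* · σ/√n = 2.576 · 5.2/√161 = 1.06

CI: (55.8 - 1.06, 55.8 + 1.06) = (54.74, 56.86)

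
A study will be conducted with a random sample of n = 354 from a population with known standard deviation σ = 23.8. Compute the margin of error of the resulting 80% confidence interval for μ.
Margin of error = 1.62

Margin of error = z* · σ/√n
= 1.282 · 23.8/√354
= 1.282 · 23.8/18.8149
= 1.62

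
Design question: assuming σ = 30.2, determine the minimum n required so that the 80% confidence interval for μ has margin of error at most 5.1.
n ≥ 58

For margin E ≤ 5.1:
n ≥ (z* · σ / E)²
n ≥ (1.282 · 30.2 / 5.1)²
n ≥ 57.63

Minimum n = 58 (rounding up)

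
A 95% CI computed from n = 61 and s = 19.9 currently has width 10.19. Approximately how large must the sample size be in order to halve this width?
n ≈ 244

CI width ∝ 1/√n
To reduce width by factor 2, need √n to grow by 2 → need 2² = 4 times as many samples.

Current: n = 61, width = 10.19
New: n = 244, width ≈ 5.02

Width reduced by factor of 10.19/5.02 = 2.03.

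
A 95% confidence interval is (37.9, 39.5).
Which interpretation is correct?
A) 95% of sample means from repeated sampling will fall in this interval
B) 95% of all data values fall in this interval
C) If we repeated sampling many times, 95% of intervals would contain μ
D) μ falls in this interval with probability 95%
C

A) Wrong — coverage applies to intervals containing μ, not to future x̄ values.
B) Wrong — a CI is about the parameter μ, not individual data values.
C) Correct — this is the frequentist long-run coverage interpretation.
D) Wrong — μ is fixed; the randomness lives in the interval, not in μ.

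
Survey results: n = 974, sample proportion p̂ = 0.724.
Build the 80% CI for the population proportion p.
(0.706, 0.742)

Proportion CI:
SE = √(p̂(1-p̂)/n) = √(0.724 · 0.276 / 974) = 0.01432

z* = 1.282
Margin = z* · SE = 1.282 · 0.01432 = 0.0184

CI: 0.724 ± 0.0184 = (0.706, 0.742)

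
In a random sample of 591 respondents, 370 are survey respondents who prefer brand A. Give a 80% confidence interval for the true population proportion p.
(0.601, 0.652)

Proportion CI:
p̂ = 370/591 = 0.62606
SE = √(p̂(1-p̂)/n) = √(0.62606 · 0.37394 / 591) = 0.01990

z* = 1.282
Margin = z* · SE = 1.282 · 0.01990 = 0.0255

CI: 0.62606 ± 0.0255 = (0.601, 0.652)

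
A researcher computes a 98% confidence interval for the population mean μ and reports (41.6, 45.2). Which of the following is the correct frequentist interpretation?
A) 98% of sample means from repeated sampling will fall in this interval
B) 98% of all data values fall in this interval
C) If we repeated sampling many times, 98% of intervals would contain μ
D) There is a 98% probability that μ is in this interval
C

A) Wrong — coverage applies to intervals containing μ, not to future x̄ values.
B) Wrong — a CI is about the parameter μ, not individual data values.
C) Correct — this is the frequentist long-run coverage interpretation.
D) Wrong — μ is fixed; the randomness lives in the interval, not in μ.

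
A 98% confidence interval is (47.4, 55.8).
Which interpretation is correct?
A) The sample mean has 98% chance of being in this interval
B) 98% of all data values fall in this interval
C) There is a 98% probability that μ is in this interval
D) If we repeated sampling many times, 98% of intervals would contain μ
D

A) Wrong — x̄ is observed and sits in the interval by construction.
B) Wrong — a CI is about the parameter μ, not individual data values.
C) Wrong — μ is fixed; the randomness lives in the interval, not in μ.
D) Correct — this is the frequentist long-run coverage interpretation.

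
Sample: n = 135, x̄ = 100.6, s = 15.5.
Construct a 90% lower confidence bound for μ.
μ ≥ 98.88

Lower bound (one-sided):
t* = 1.288 (one-sided for 90%)
Lower bound = x̄ - t* · s/√n = 100.6 - 1.288 · 15.5/√135 = 98.88

We are 90% confident that μ ≥ 98.88.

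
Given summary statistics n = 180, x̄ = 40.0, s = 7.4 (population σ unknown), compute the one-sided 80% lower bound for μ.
μ ≥ 39.53

Lower bound (one-sided):
t* = 0.844 (one-sided for 80%)
Lower bound = x̄ - t* · s/√n = 40.0 - 0.844 · 7.4/√180 = 39.53

We are 80% confident that μ ≥ 39.53.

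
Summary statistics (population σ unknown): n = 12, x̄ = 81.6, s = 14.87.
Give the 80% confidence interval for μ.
(75.75, 87.45)

t-interval (σ unknown):
df = n - 1 = 11
t* = 1.363 for 80% confidence

Margin of error = t* · s/√n = 1.363 · 14.87/√12 = 5.85

CI: (75.75, 87.45)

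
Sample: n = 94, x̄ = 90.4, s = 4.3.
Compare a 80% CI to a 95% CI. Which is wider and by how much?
95% CI is wider by 0.61

df = 93
80% CI: t* = 1.291, (89.83, 90.97), width = 2 · t* · s/√n = 1.15
95% CI: t* = 1.986, (89.52, 91.28), width = 2 · t* · s/√n = 1.76

The 95% CI is wider by 1.76 - 1.15 = 0.61.
Higher confidence requires a wider interval.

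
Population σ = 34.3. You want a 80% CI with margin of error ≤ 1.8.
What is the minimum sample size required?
n ≥ 597

For margin E ≤ 1.8:
n ≥ (z* · σ / E)²
n ≥ (1.282 · 34.3 / 1.8)²
n ≥ 596.79

Minimum n = 597 (rounding up)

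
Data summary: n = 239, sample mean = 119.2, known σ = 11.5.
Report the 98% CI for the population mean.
(117.47, 120.93)

z-interval (σ known):
z* = 2.326 for 98% confidence

Margin of error = z* · σ/√n = 2.326 · 11.5/√239 = 1.73

CI: (119.2 - 1.73, 119.2 + 1.73) = (117.47, 120.93)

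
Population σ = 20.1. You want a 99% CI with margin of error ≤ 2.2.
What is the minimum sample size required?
n ≥ 554

For margin E ≤ 2.2:
n ≥ (z* · σ / E)²
n ≥ (2.576 · 20.1 / 2.2)²
n ≥ 553.91

Minimum n = 554 (rounding up)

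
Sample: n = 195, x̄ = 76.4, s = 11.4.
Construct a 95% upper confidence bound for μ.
μ ≤ 77.75

Upper bound (one-sided):
t* = 1.653 (one-sided for 95%)
Upper bound = x̄ + t* · s/√n = 76.4 + 1.653 · 11.4/√195 = 77.75

We are 95% confident that μ ≤ 77.75.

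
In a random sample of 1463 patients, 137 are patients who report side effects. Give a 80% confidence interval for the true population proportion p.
(0.084, 0.103)

Proportion CI:
p̂ = 137/1463 = 0.09364
SE = √(p̂(1-p̂)/n) = √(0.09364 · 0.90636 / 1463) = 0.00762

z* = 1.282
Margin = z* · SE = 1.282 · 0.00762 = 0.0098

CI: 0.09364 ± 0.0098 = (0.084, 0.103)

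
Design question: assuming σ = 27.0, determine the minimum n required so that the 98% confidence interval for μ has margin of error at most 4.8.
n ≥ 172

For margin E ≤ 4.8:
n ≥ (z* · σ / E)²
n ≥ (2.326 · 27.0 / 4.8)²
n ≥ 171.18

Minimum n = 172 (rounding up)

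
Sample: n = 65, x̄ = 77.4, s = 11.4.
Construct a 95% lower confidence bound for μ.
μ ≥ 75.04

Lower bound (one-sided):
t* = 1.669 (one-sided for 95%)
Lower bound = x̄ - t* · s/√n = 77.4 - 1.669 · 11.4/√65 = 75.04

We are 95% confident that μ ≥ 75.04.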